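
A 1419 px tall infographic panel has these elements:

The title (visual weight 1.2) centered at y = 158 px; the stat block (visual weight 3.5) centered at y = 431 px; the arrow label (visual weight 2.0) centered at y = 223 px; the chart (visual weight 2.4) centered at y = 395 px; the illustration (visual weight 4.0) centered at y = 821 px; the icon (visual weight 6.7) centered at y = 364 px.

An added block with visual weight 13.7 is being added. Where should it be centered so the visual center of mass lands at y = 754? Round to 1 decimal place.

y ≈ 1200.3

New total weight: (1.2 + 3.5 + 2.0 + 2.4 + 4.0 + 6.7) + 13.7 = 33.5.
y: target moment 33.5×754 = 25259.0; current 1.2·158 + 3.5·431 + 2.0·223 + 2.4·395 + 4.0·821 + 6.7·364 = 8814.9; the added block supplies 16444.1, so y = 16444.1/13.7 ≈ 1200.30.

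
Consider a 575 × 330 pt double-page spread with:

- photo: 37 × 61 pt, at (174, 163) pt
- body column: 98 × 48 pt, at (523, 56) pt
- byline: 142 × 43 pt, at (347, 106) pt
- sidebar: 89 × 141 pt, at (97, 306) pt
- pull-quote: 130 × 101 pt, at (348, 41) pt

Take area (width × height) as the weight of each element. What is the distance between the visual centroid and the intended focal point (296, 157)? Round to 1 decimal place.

Areas: photo 37·61 = 2257, body column 98·48 = 4704, byline 142·43 = 6106, sidebar 89·141 = 12549, pull-quote 130·101 = 13130. Total weight = 38746.
x: (2257·174 + 4704·523 + 6106·347 + 12549·97 + 13130·348) / 38746 = 10758185 / 38746 ≈ 277.66
y: (2257·163 + 4704·56 + 6106·106 + 12549·306 + 13130·41) / 38746 = 5656875 / 38746 ≈ 146.00
From (296, 157): dx = -18.34, dy = -11.00, so the distance is √(dx²+dy²) ≈ 21.39.

≈ 21.4 pt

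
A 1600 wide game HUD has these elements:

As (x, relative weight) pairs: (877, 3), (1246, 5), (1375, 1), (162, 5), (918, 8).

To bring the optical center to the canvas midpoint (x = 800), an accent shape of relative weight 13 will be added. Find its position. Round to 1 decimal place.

With the accent shape, Σw becomes 3 + 5 + 1 + 5 + 8 + 13 = 35.
x: need Σw·x = 35·800 = 28000. Existing = 3·877 + 5·1246 + 1·1375 + 5·162 + 8·918 = 18390. Remainder 9610 / 13 ≈ 739.23.

x ≈ 739.2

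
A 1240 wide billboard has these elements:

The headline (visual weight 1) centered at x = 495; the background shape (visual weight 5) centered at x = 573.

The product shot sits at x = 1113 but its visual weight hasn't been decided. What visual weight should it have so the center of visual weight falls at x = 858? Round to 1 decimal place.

Known weights sum to 1 + 5 = 6; their moment is 1·495 + 5·573 = 3360.
Balance at x = 858 requires (3360 + w·1113) / (6 + w) = 858.
So w = (858·6 − 3360)/(1113 − 858) = 1788/255 ≈ 7.01.

w ≈ 7.0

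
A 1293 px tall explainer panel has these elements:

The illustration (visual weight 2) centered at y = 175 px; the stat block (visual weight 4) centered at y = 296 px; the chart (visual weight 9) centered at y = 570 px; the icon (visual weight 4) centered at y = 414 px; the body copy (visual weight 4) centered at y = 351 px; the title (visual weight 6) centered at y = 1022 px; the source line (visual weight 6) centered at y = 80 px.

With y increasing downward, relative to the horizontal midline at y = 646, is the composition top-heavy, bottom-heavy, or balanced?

Σw = 2 + 4 + 9 + 4 + 4 + 6 + 6 = 35.
y: moment 16336 / weight 35 ≈ 466.74
Since 466.7 is above (smaller y than) 646, the composition reads top-heavy.

top-heavy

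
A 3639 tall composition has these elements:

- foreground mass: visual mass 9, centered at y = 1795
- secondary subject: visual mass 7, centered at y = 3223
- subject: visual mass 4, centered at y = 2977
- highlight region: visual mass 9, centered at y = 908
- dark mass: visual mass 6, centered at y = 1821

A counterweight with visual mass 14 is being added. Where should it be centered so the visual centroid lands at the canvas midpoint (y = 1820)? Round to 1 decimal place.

New total weight: (9 + 7 + 4 + 9 + 6) + 14 = 49.
Along y: (69722 + 14·y) / 49 = 1820 (existing moment 9·1795 + 7·3223 + 4·2977 + 9·908 + 6·1821 = 69722) ⇒ y = (89180 − 69722) / 14 ≈ 1389.86.

y ≈ 1389.9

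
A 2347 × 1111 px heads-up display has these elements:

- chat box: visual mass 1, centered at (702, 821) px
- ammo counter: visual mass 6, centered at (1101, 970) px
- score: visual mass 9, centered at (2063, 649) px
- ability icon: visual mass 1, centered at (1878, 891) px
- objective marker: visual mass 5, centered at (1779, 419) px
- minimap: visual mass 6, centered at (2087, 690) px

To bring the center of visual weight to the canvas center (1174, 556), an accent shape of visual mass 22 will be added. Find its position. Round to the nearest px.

(433, 372)

With the accent shape, Σw becomes 1 + 6 + 9 + 1 + 5 + 6 + 22 = 50.
x: need Σw·x = 50·1174 = 58700. Existing = 1·702 + 6·1101 + 9·2063 + 1·1878 + 5·1779 + 6·2087 = 49170. Remainder 9530 / 22 ≈ 433.18.
y: need Σw·y = 50·556 = 27800. Existing = 1·821 + 6·970 + 9·649 + 1·891 + 5·419 + 6·690 = 19608. Remainder 8192 / 22 ≈ 372.36.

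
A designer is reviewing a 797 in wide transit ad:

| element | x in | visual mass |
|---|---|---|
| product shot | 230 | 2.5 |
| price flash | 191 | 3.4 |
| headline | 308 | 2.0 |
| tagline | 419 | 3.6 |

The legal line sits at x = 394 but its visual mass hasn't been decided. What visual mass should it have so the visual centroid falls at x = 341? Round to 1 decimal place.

w ≈ 10.8

Known weights sum to 2.5 + 3.4 + 2.0 + 3.6 = 11.5; their moment is 2.5·230 + 3.4·191 + 2.0·308 + 3.6·419 = 3348.8.
Set Σw·x/Σw = 341: (3348.8 + 394w) = 341·(11.5 + w).
So w = (341·11.5 − 3348.8)/(394 − 341) = 572.7/53 ≈ 10.81.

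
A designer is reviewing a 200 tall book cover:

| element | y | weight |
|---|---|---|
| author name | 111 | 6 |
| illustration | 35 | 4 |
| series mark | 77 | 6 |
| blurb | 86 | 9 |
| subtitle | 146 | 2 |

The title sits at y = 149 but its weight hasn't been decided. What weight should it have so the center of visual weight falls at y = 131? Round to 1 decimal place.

w ≈ 66.8

Fixed elements: Σw = 6 + 4 + 6 + 9 + 2 = 27, Σw·y = 6·111 + 4·35 + 6·77 + 9·86 + 2·146 = 2334.
Balance at y = 131 requires (2334 + w·149) / (27 + w) = 131.
So w = (131·27 − 2334)/(149 − 131) = 1203/18 ≈ 66.83.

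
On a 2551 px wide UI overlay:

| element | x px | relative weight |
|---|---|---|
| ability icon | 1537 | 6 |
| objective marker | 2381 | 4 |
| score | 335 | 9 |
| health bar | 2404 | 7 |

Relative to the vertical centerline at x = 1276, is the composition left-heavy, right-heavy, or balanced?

right-heavy

Σw = 6 + 4 + 9 + 7 = 26.
x-moment: 6·1537 + 4·2381 + 9·335 + 7·2404 = 38589; centroid 38589/26 ≈ 1484.19.
Since 1484.2 is right of 1276, the composition reads right-heavy.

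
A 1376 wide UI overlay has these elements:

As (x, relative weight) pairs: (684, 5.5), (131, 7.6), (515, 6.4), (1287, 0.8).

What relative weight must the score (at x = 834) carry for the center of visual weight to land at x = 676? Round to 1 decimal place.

w ≈ 29.4

Fixed elements: Σw = 5.5 + 7.6 + 6.4 + 0.8 = 20.3, Σw·x = 5.5·684 + 7.6·131 + 6.4·515 + 0.8·1287 = 9083.2.
Balance at x = 676 requires (9083.2 + w·834) / (20.3 + w) = 676.
So w = (676·20.3 − 9083.2)/(834 − 676) = 4639.6/158 ≈ 29.36.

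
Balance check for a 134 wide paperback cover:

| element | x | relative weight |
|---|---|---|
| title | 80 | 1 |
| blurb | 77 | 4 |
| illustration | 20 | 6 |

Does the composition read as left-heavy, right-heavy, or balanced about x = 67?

left-heavy

Total weight = 1 + 4 + 6 = 11.
x: (1·80 + 4·77 + 6·20) / 11 = 508 / 11 ≈ 46.18
46.2 lies left of the midline 67, so the layout is left-heavy.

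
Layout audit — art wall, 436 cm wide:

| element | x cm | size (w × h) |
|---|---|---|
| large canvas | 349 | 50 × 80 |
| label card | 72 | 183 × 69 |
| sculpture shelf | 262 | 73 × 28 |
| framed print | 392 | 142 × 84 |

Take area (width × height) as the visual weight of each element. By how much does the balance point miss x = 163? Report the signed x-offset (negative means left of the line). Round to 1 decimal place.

≈ 82.6 cm

Taking area as weight: large canvas 50·80 = 4000, label card 183·69 = 12627, sculpture shelf 73·28 = 2044, framed print 142·84 = 11928. Sum 30599.
Σw·x = 4000·349 + 12627·72 + 2044·262 + 11928·392 = 7516448, so x̄ = 7516448/30599 ≈ 245.64.
Against x = 163, that's 245.64 − 163 = 82.64.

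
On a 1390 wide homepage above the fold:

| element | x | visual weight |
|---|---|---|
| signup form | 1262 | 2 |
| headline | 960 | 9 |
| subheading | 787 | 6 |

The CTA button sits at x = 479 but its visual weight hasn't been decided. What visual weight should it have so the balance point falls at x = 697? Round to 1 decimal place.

Known weights sum to 2 + 9 + 6 = 17; their moment is 2·1262 + 9·960 + 6·787 = 15886.
For the centroid to hit 697: (15886 + w·479) / (17 + w) = 697.
Solving: w = (697·17 − 15886) / (479 − 697) = -4037 / -218 ≈ 18.52.

w ≈ 18.5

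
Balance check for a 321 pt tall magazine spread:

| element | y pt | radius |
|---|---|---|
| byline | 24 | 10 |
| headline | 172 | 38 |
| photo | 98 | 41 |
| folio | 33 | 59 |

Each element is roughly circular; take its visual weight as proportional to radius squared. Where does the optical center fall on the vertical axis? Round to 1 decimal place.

y ≈ 79.1

r² weights: byline 10² = 100, headline 38² = 1444, photo 41² = 1681, folio 59² = 3481. Total = 6706.
y: (100·24 + 1444·172 + 1681·98 + 3481·33) / 6706 = 530379 / 6706 ≈ 79.09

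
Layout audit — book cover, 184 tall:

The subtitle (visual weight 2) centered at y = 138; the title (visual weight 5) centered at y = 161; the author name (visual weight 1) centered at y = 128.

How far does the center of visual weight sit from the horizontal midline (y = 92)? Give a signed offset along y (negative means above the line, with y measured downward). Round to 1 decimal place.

Total weight = 2 + 5 + 1 = 8.
y: (2·138 + 5·161 + 1·128) / 8 = 1209 / 8 ≈ 151.12
Offset from y = 92: 151.12 − 92 ≈ 59.12.

≈ 59.1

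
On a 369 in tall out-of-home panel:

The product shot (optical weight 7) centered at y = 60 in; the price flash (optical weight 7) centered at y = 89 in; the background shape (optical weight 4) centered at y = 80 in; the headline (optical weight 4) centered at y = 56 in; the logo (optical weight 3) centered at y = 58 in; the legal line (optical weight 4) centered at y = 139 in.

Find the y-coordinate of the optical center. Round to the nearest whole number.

y ≈ 80

Weights sum to 7 + 7 + 4 + 4 + 3 + 4 = 29.
Σw·y = 2317; ȳ = 2317/29 ≈ 79.90.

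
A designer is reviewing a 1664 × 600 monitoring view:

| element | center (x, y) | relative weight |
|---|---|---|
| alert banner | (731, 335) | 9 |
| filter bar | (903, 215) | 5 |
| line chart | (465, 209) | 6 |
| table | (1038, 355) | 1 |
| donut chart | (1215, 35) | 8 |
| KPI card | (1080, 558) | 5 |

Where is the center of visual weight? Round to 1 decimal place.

(883.6, 257.9)

Weights sum to 9 + 5 + 6 + 1 + 8 + 5 = 34.
x-moment: 9·731 + 5·903 + 6·465 + 1·1038 + 8·1215 + 5·1080 = 30042; centroid 30042/34 ≈ 883.59.
y-moment: 9·335 + 5·215 + 6·209 + 1·355 + 8·35 + 5·558 = 8769; centroid 8769/34 ≈ 257.91.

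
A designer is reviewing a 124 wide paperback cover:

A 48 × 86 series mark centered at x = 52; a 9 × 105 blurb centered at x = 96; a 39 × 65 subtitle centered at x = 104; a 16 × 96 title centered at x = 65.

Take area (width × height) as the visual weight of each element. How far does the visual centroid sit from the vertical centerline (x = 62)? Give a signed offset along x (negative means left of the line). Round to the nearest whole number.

Areas → weights: series mark 48·86 = 4128, blurb 9·105 = 945, subtitle 39·65 = 2535, title 16·96 = 1536; Σw = 9144.
Σw·x = 4128·52 + 945·96 + 2535·104 + 1536·65 = 668856, so x̄ = 668856/9144 ≈ 73.15.
Against x = 62, that's 73.15 − 62 = 11.15.

≈ 11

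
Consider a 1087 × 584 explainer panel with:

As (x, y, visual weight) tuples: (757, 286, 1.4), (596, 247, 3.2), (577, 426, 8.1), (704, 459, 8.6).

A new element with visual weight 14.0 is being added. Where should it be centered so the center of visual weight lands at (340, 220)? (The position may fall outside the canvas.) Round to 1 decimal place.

New total weight: (1.4 + 3.2 + 8.1 + 8.6) + 14.0 = 35.3.
x: target moment 35.3×340 = 12002.0; current 1.4·757 + 3.2·596 + 8.1·577 + 8.6·704 = 13695.1; the new element supplies -1693.1, so x = -1693.1/14.0 ≈ -120.94.
y: target moment 35.3×220 = 7766.0; current 1.4·286 + 3.2·247 + 8.1·426 + 8.6·459 = 8588.8; the new element supplies -822.8, so y = -822.8/14.0 ≈ -58.77.

(-120.9, -58.8)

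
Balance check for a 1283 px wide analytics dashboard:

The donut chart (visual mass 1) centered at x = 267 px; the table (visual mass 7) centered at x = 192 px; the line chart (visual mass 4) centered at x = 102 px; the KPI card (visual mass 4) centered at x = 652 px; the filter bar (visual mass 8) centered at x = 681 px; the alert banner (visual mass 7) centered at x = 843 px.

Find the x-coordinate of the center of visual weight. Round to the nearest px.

Weights sum to 1 + 7 + 4 + 4 + 8 + 7 = 31.
x: (1·267 + 7·192 + 4·102 + 4·652 + 8·681 + 7·843) / 31 = 15976 / 31 ≈ 515.35

x ≈ 515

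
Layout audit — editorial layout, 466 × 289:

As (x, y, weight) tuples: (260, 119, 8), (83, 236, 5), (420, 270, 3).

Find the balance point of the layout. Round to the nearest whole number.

(235, 184)

Weights sum to 8 + 5 + 3 = 16.
x-moment: 8·260 + 5·83 + 3·420 = 3755; centroid 3755/16 ≈ 234.69.
y-moment: 8·119 + 5·236 + 3·270 = 2942; centroid 2942/16 ≈ 183.88.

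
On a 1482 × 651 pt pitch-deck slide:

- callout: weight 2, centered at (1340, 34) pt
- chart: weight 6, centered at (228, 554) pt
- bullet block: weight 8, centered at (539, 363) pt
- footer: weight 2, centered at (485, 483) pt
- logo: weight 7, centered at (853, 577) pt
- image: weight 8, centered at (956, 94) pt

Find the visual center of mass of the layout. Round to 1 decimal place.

Weights sum to 2 + 6 + 8 + 2 + 7 + 8 = 33.
x: moment 22949 / weight 33 ≈ 695.42
y: moment 12053 / weight 33 ≈ 365.24

(695.4, 365.2)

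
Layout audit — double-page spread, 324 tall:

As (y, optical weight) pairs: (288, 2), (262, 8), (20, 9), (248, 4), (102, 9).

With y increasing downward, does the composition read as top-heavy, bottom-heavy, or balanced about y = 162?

Total weight = 2 + 8 + 9 + 4 + 9 = 32.
y: (2·288 + 8·262 + 9·20 + 4·248 + 9·102) / 32 = 4762 / 32 ≈ 148.81
148.8 vs midline 162 → top-heavy.

top-heavy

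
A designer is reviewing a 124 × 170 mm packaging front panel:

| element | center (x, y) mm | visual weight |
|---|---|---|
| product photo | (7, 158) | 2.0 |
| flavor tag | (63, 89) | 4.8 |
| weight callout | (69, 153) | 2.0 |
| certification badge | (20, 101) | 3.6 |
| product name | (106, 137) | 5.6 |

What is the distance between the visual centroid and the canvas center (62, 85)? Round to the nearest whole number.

Σw = 2.0 + 4.8 + 2.0 + 3.6 + 5.6 = 18.0.
x: (2.0·7 + 4.8·63 + 2.0·69 + 3.6·20 + 5.6·106) / 18.0 = 1120.0 / 18.0 ≈ 62.22
y: (2.0·158 + 4.8·89 + 2.0·153 + 3.6·101 + 5.6·137) / 18.0 = 2180.0 / 18.0 ≈ 121.11
From (62, 85): dx = 0.22, dy = 36.11, so the distance is √(dx²+dy²) ≈ 36.11.

≈ 36 mm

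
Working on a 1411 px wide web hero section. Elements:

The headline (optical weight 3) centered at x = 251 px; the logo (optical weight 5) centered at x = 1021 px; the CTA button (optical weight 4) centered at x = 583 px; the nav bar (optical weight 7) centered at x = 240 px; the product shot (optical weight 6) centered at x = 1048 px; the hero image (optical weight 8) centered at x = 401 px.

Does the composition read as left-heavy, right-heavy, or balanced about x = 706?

Weights sum to 3 + 5 + 4 + 7 + 6 + 8 = 33.
x-moment: 3·251 + 5·1021 + 4·583 + 7·240 + 6·1048 + 8·401 = 19366; centroid 19366/33 ≈ 586.85.
Since 586.8 is left of 706, the composition reads left-heavy.

left-heavy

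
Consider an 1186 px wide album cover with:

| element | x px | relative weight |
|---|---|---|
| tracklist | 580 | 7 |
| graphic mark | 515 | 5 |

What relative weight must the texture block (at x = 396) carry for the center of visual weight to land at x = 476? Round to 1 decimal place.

Existing Σw = 12 (7 + 5); existing moment 7·580 + 5·515 = 6635.
Set Σw·x/Σw = 476: (6635 + 396w) = 476·(12 + w).
So w = (476·12 − 6635)/(396 − 476) = -923/-80 ≈ 11.54.

w ≈ 11.5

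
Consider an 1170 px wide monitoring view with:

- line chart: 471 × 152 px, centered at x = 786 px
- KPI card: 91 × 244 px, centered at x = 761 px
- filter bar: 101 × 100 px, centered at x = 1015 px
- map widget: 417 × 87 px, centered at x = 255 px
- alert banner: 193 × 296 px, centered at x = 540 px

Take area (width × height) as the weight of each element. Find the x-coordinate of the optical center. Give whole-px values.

x ≈ 626

Areas → weights: line chart 471·152 = 71592, KPI card 91·244 = 22204, filter bar 101·100 = 10100, map widget 417·87 = 36279, alert banner 193·296 = 57128; Σw = 197303.
x: (71592·786 + 22204·761 + 10100·1015 + 36279·255 + 57128·540) / 197303 = 123520321 / 197303 ≈ 626.04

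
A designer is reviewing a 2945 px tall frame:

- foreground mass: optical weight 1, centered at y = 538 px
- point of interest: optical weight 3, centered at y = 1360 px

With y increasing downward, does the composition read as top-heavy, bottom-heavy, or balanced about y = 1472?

top-heavy

Total weight = 1 + 3 = 4.
y: (1·538 + 3·1360) / 4 = 4618 / 4 ≈ 1154.50
1154.5 lies above (smaller y than) the midline 1472, so the layout is top-heavy.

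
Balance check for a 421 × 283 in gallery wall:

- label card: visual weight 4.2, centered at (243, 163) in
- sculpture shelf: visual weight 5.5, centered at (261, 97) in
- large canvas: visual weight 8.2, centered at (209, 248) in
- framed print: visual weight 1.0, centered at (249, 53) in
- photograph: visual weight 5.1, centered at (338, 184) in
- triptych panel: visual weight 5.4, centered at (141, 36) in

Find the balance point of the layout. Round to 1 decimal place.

(234.8, 150.9)

Total weight = 4.2 + 5.5 + 8.2 + 1.0 + 5.1 + 5.4 = 29.4.
x: moment 6904.1 / weight 29.4 ≈ 234.83
y: moment 4437.5 / weight 29.4 ≈ 150.94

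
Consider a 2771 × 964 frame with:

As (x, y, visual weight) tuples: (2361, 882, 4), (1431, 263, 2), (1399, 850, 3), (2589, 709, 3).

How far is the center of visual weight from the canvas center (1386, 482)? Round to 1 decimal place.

≈ 682.2

Σw = 4 + 2 + 3 + 3 = 12.
Σw·x = 4·2361 + 2·1431 + 3·1399 + 3·2589 = 24270, so x̄ = 24270/12 ≈ 2022.50.
Σw·y = 4·882 + 2·263 + 3·850 + 3·709 = 8731, so ȳ = 8731/12 ≈ 727.58.
From (1386, 482): dx = 636.50, dy = 245.58, so the distance is √(dx²+dy²) ≈ 682.23.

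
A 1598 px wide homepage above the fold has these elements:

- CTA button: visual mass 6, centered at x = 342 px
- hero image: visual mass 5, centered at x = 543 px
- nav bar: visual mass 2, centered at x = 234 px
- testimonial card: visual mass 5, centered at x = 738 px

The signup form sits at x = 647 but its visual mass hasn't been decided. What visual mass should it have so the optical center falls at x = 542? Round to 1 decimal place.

w ≈ 7.9

Existing Σw = 18 (6 + 5 + 2 + 5); existing moment 6·342 + 5·543 + 2·234 + 5·738 = 8925.
Set Σw·x/Σw = 542: (8925 + 647w) = 542·(18 + w).
Rearranging, w·(647 − 542) = 542·18 − 8925 = 831, so w ≈ 831/105 = 7.91.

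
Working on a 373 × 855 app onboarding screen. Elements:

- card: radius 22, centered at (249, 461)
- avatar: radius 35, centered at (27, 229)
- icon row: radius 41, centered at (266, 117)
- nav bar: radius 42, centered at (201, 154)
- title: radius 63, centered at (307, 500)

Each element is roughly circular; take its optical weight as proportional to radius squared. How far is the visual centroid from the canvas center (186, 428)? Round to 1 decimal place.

≈ 116.3

r² weights: card 22² = 484, avatar 35² = 1225, icon row 41² = 1681, nav bar 42² = 1764, title 63² = 3969. Total = 9123.
Σw·x = 484·249 + 1225·27 + 1681·266 + 1764·201 + 3969·307 = 2173784, so x̄ = 2173784/9123 ≈ 238.28.
Σw·y = 484·461 + 1225·229 + 1681·117 + 1764·154 + 3969·500 = 2956482, so ȳ = 2956482/9123 ≈ 324.07.
Offset from (186, 428): Δx ≈ 52.28, Δy ≈ -103.93; distance = √(Δx² + Δy²) ≈ 116.34.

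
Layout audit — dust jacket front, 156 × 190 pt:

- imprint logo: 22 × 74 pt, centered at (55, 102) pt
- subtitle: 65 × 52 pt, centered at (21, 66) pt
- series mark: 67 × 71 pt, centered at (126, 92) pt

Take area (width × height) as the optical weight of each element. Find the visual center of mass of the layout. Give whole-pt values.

Areas: imprint logo 22·74 = 1628, subtitle 65·52 = 3380, series mark 67·71 = 4757. Total weight = 9765.
x: (1628·55 + 3380·21 + 4757·126) / 9765 = 759902 / 9765 ≈ 77.82
y: (1628·102 + 3380·66 + 4757·92) / 9765 = 826780 / 9765 ≈ 84.67

(78, 85)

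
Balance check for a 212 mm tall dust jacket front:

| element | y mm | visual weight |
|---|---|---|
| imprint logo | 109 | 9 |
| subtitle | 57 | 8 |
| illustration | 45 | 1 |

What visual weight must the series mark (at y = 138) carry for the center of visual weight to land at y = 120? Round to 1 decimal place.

w ≈ 37.7

Existing Σw = 18 (9 + 8 + 1); existing moment 9·109 + 8·57 + 1·45 = 1482.
Set Σw·y/Σw = 120: (1482 + 138w) = 120·(18 + w).
Rearranging, w·(138 − 120) = 120·18 − 1482 = 678, so w ≈ 678/18 = 37.67.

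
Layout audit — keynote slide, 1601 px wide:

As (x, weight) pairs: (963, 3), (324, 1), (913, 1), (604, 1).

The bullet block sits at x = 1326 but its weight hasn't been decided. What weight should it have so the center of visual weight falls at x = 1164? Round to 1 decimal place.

Existing Σw = 6 (3 + 1 + 1 + 1); existing moment 3·963 + 1·324 + 1·913 + 1·604 = 4730.
For the centroid to hit 1164: (4730 + w·1326) / (6 + w) = 1164.
Rearranging, w·(1326 − 1164) = 1164·6 − 4730 = 2254, so w ≈ 2254/162 = 13.91.

w ≈ 13.9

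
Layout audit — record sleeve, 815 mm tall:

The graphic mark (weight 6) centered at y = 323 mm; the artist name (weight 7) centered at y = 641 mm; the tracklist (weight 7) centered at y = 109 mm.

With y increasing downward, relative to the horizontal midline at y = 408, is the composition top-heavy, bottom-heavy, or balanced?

Weights sum to 6 + 7 + 7 = 20.
y: (6·323 + 7·641 + 7·109) / 20 = 7188 / 20 ≈ 359.40
359.4 lies above (smaller y than) the midline 408, so the layout is top-heavy.

top-heavy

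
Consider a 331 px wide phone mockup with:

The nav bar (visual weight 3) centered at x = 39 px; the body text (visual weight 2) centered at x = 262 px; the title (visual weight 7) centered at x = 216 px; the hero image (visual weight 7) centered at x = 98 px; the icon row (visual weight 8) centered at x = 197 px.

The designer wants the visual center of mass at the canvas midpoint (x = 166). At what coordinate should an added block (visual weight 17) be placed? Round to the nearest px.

x ≈ 170

New total weight: (3 + 2 + 7 + 7 + 8) + 17 = 44.
x: target moment 44×166 = 7304; current 3·39 + 2·262 + 7·216 + 7·98 + 8·197 = 4415; the added block supplies 2889, so x = 2889/17 ≈ 169.94.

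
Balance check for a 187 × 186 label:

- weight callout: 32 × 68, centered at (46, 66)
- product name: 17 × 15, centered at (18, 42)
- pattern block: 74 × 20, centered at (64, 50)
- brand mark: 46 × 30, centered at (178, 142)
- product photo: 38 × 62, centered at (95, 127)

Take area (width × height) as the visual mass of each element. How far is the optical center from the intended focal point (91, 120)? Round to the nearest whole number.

≈ 26

Areas → weights: weight callout 32·68 = 2176, product name 17·15 = 255, pattern block 74·20 = 1480, brand mark 46·30 = 1380, product photo 38·62 = 2356; Σw = 7647.
x-moment: 2176·46 + 255·18 + 1480·64 + 1380·178 + 2356·95 = 668866; centroid 668866/7647 ≈ 87.47.
y-moment: 2176·66 + 255·42 + 1480·50 + 1380·142 + 2356·127 = 723498; centroid 723498/7647 ≈ 94.61.
From (91, 120): dx = -3.53, dy = -25.39, so the distance is √(dx²+dy²) ≈ 25.63.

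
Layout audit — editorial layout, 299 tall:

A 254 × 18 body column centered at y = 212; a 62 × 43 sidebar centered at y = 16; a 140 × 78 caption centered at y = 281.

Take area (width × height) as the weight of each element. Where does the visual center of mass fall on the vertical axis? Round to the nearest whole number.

y ≈ 225

Areas → weights: body column 254·18 = 4572, sidebar 62·43 = 2666, caption 140·78 = 10920; Σw = 18158.
Σw·y = 4572·212 + 2666·16 + 10920·281 = 4080440, so ȳ = 4080440/18158 ≈ 224.72.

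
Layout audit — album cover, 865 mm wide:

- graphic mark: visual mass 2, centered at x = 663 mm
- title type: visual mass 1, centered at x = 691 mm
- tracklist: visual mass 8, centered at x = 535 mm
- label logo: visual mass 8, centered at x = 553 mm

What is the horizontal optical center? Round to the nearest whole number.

x ≈ 564

Weights sum to 2 + 1 + 8 + 8 = 19.
x: (2·663 + 1·691 + 8·535 + 8·553) / 19 = 10721 / 19 ≈ 564.26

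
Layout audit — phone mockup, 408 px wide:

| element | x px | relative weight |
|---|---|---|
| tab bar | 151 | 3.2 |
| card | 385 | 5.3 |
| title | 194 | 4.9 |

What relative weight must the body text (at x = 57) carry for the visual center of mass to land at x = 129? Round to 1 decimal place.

w ≈ 24.2

Existing Σw = 13.4 (3.2 + 5.3 + 4.9); existing moment 3.2·151 + 5.3·385 + 4.9·194 = 3474.3.
For the centroid to hit 129: (3474.3 + w·57) / (13.4 + w) = 129.
Solving: w = (129·13.4 − 3474.3) / (57 − 129) = -1745.7 / -72 ≈ 24.25.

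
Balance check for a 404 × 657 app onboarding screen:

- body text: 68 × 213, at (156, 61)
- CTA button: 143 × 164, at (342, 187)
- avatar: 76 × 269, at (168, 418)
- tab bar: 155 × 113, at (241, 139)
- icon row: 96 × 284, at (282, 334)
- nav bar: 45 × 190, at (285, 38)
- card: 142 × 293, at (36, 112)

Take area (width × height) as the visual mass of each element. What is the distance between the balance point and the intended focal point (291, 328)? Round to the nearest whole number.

≈ 163

Taking area as weight: body text 68·213 = 14484, CTA button 143·164 = 23452, avatar 76·269 = 20444, tab bar 155·113 = 17515, icon row 96·284 = 27264, nav bar 45·190 = 8550, card 142·293 = 41606. Sum 153315.
x: moment 29558809 / weight 153315 ≈ 192.80
y: moment 30340173 / weight 153315 ≈ 197.89
Offset from (291, 328): Δx ≈ -98.20, Δy ≈ -130.11; distance = √(Δx² + Δy²) ≈ 163.01.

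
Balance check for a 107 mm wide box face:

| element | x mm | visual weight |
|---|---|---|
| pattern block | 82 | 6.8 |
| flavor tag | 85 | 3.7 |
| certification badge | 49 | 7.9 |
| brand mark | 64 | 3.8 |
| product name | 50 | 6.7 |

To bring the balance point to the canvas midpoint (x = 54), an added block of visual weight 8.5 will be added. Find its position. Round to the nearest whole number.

x ≈ 21

With the added block, Σw becomes 6.8 + 3.7 + 7.9 + 3.8 + 6.7 + 8.5 = 37.4.
x: need Σw·x = 37.4·54 = 2019.6. Existing = 6.8·82 + 3.7·85 + 7.9·49 + 3.8·64 + 6.7·50 = 1837.4. Remainder 182.2 / 8.5 ≈ 21.44.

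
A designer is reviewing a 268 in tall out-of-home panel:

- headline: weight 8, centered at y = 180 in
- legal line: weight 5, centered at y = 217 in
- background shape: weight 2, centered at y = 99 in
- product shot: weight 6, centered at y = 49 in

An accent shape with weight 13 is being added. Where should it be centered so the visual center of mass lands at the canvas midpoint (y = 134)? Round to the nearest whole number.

y ≈ 118

With the accent shape, Σw becomes 8 + 5 + 2 + 6 + 13 = 34.
y: need Σw·y = 34·134 = 4556. Existing = 8·180 + 5·217 + 2·99 + 6·49 = 3017. Remainder 1539 / 13 ≈ 118.38.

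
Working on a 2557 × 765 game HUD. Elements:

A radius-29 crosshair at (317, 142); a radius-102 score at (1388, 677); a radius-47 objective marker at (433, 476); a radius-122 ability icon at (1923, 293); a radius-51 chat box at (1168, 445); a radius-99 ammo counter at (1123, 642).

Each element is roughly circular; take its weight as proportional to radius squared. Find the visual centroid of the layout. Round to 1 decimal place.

(1431.8, 491.5)

r² weights: crosshair 29² = 841, score 102² = 10404, objective marker 47² = 2209, ability icon 122² = 14884, chat box 51² = 2601, ammo counter 99² = 9801. Total = 40740.
Σw·x = 58330269; x̄ = 58330269/40740 ≈ 1431.77.
y: moment 20025113 / weight 40740 ≈ 491.53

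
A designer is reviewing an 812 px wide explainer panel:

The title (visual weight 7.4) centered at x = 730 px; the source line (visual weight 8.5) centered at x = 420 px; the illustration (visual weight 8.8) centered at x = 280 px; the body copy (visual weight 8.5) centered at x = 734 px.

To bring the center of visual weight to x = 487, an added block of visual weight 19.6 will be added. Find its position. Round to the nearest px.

x ≈ 410

After adding the added block, total weight = 7.4 + 8.5 + 8.8 + 8.5 + 19.6 = 52.8.
x: target moment 52.8×487 = 25713.6; current 7.4·730 + 8.5·420 + 8.8·280 + 8.5·734 = 17675.0; the added block supplies 8038.6, so x = 8038.6/19.6 ≈ 410.13.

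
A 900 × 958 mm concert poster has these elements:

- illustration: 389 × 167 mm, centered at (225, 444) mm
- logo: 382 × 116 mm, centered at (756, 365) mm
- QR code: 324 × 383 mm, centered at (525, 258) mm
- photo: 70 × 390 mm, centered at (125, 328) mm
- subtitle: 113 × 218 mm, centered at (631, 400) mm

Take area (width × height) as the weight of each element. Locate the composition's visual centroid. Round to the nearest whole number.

(463, 336)

Areas → weights: illustration 389·167 = 64963, logo 382·116 = 44312, QR code 324·383 = 124092, photo 70·390 = 27300, subtitle 113·218 = 24634; Σw = 285301.
x-moment: 64963·225 + 44312·756 + 124092·525 + 27300·125 + 24634·631 = 132221401; centroid 132221401/285301 ≈ 463.45.
y-moment: 64963·444 + 44312·365 + 124092·258 + 27300·328 + 24634·400 = 95841188; centroid 95841188/285301 ≈ 335.93.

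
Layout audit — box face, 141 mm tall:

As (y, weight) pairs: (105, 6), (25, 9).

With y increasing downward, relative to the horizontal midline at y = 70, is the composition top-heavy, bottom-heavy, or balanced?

Weights sum to 6 + 9 = 15.
y: (6·105 + 9·25) / 15 = 855 / 15 ≈ 57.00
57.0 lies above (smaller y than) the midline 70, so the layout is top-heavy.

top-heavy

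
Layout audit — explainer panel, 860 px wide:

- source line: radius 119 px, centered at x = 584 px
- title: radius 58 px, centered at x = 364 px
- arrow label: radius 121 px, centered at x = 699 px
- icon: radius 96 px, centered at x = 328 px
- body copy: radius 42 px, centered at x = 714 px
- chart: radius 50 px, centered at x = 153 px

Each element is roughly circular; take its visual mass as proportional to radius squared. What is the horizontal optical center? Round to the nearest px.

r² weights: source line 119² = 14161, title 58² = 3364, arrow label 121² = 14641, icon 96² = 9216, body copy 42² = 1764, chart 50² = 2500. Total = 45646.
Σw·x = 24393423; x̄ = 24393423/45646 ≈ 534.40.

x ≈ 534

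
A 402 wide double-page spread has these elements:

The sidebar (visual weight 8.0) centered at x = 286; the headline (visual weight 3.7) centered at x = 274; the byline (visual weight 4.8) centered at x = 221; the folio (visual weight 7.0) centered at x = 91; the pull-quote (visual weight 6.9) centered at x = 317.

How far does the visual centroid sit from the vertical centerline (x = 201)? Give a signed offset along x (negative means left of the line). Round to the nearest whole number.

≈ 35

Total weight = 8.0 + 3.7 + 4.8 + 7.0 + 6.9 = 30.4.
x-moment: 8.0·286 + 3.7·274 + 4.8·221 + 7.0·91 + 6.9·317 = 7186.9; centroid 7186.9/30.4 ≈ 236.41.
Offset from x = 201: 236.41 − 201 ≈ 35.41.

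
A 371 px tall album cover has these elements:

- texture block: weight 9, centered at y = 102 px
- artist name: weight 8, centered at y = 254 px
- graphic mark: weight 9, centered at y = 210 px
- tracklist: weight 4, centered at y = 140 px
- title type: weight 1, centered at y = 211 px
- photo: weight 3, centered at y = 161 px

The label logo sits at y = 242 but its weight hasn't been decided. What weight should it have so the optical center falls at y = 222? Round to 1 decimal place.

w ≈ 72.7

Fixed elements: Σw = 9 + 8 + 9 + 4 + 1 + 3 = 34, Σw·y = 9·102 + 8·254 + 9·210 + 4·140 + 1·211 + 3·161 = 6094.
Set Σw·y/Σw = 222: (6094 + 242w) = 222·(34 + w).
Rearranging, w·(242 − 222) = 222·34 − 6094 = 1454, so w ≈ 1454/20 = 72.70.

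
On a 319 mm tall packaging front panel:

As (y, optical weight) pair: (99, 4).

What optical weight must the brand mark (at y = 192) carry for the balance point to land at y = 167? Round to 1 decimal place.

w ≈ 10.9

The single fixed element contributes weight 4, moment 4·99 = 396.
Balance at y = 167 requires (396 + w·192) / (4 + w) = 167.
So w = (167·4 − 396)/(192 − 167) = 272/25 ≈ 10.88.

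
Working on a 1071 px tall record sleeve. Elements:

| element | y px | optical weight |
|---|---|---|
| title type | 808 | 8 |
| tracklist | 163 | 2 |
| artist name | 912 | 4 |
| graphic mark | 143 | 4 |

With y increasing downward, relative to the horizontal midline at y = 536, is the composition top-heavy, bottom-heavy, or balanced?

Total weight = 8 + 2 + 4 + 4 = 18.
Σw·y = 8·808 + 2·163 + 4·912 + 4·143 = 11010, so ȳ = 11010/18 ≈ 611.67.
Since 611.7 is below (larger y than) 536, the composition reads bottom-heavy.

bottom-heavy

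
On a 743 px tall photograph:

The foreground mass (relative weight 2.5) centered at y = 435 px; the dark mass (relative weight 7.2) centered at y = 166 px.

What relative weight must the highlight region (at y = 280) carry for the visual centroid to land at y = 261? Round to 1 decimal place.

w ≈ 13.1

Fixed elements: Σw = 2.5 + 7.2 = 9.7, Σw·y = 2.5·435 + 7.2·166 = 2282.7.
For the centroid to hit 261: (2282.7 + w·280) / (9.7 + w) = 261.
So w = (261·9.7 − 2282.7)/(280 − 261) = 249.0/19 ≈ 13.11.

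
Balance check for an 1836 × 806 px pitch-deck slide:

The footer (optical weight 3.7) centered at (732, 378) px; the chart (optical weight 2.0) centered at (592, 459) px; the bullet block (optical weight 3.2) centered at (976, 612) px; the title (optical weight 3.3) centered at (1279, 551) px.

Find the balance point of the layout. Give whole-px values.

(921, 499)

Total weight = 3.7 + 2.0 + 3.2 + 3.3 = 12.2.
x: (3.7·732 + 2.0·592 + 3.2·976 + 3.3·1279) / 12.2 = 11236.3 / 12.2 ≈ 921.01
y: (3.7·378 + 2.0·459 + 3.2·612 + 3.3·551) / 12.2 = 6093.3 / 12.2 ≈ 499.45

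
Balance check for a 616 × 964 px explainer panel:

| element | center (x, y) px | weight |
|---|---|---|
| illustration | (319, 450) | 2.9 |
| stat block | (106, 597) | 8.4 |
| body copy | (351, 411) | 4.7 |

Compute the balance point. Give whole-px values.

Weights sum to 2.9 + 8.4 + 4.7 = 16.0.
Σw·x = 2.9·319 + 8.4·106 + 4.7·351 = 3465.2, so x̄ = 3465.2/16.0 ≈ 216.58.
Σw·y = 2.9·450 + 8.4·597 + 4.7·411 = 8251.5, so ȳ = 8251.5/16.0 ≈ 515.72.

(217, 516)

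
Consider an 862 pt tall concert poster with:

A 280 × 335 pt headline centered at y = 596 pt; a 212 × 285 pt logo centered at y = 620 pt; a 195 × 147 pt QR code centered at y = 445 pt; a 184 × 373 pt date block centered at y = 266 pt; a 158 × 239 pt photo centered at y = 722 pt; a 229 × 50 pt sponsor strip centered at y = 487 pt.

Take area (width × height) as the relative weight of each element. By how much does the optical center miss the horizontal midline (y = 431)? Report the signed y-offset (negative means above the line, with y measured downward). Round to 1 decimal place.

≈ 91.8 pt

Taking area as weight: headline 280·335 = 93800, logo 212·285 = 60420, QR code 195·147 = 28665, date block 184·373 = 68632, photo 158·239 = 37762, sponsor strip 229·50 = 11450. Sum 300729.
y: moment 157217551 / weight 300729 ≈ 522.79
Difference: 522.79 − 431 ≈ 91.79.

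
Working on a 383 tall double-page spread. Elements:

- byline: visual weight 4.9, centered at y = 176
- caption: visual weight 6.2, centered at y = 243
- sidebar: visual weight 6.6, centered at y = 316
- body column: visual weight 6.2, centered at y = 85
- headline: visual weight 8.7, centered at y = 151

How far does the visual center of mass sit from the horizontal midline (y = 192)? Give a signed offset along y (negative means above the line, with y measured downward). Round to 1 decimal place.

Σw = 4.9 + 6.2 + 6.6 + 6.2 + 8.7 = 32.6.
y-moment: 4.9·176 + 6.2·243 + 6.6·316 + 6.2·85 + 8.7·151 = 6295.3; centroid 6295.3/32.6 ≈ 193.11.
Against y = 192, that's 193.11 − 192 = 1.11.

≈ 1.1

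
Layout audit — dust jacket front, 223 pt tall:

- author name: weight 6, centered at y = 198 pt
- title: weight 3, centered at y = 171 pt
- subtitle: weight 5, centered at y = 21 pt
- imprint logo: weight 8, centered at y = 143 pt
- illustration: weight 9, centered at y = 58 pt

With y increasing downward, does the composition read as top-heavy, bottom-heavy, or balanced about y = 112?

balanced

Total weight = 6 + 3 + 5 + 8 + 9 = 31.
y: (6·198 + 3·171 + 5·21 + 8·143 + 9·58) / 31 = 3472 / 31 ≈ 112.00
The centroid 112.00 matches the midline at 112, so the layout is balanced.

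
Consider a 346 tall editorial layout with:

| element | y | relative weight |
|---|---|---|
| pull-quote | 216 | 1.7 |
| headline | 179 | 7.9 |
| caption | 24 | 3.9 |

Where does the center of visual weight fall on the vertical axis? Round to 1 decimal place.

y ≈ 138.9

Weights sum to 1.7 + 7.9 + 3.9 = 13.5.
Σw·y = 1.7·216 + 7.9·179 + 3.9·24 = 1874.9, so ȳ = 1874.9/13.5 ≈ 138.88.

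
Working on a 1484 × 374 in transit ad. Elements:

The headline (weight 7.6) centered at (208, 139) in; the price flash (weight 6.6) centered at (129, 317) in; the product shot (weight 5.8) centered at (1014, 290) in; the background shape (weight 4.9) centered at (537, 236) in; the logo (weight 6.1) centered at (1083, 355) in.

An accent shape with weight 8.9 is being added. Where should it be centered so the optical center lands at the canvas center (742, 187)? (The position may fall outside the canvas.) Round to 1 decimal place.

(1354.5, -77.7)

After adding the accent shape, total weight = 7.6 + 6.6 + 5.8 + 4.9 + 6.1 + 8.9 = 39.9.
x: target moment 39.9×742 = 29605.8; current 7.6·208 + 6.6·129 + 5.8·1014 + 4.9·537 + 6.1·1083 = 17551.0; the accent shape supplies 12054.8, so x = 12054.8/8.9 ≈ 1354.47.
y: target moment 39.9×187 = 7461.3; current 7.6·139 + 6.6·317 + 5.8·290 + 4.9·236 + 6.1·355 = 8152.5; the accent shape supplies -691.2, so y = -691.2/8.9 ≈ -77.66.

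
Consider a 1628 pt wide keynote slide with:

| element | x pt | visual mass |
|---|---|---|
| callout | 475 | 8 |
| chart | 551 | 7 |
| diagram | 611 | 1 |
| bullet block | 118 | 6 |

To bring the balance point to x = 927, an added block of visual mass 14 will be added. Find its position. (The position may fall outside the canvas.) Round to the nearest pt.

New total weight: (8 + 7 + 1 + 6) + 14 = 36.
x: target moment 36×927 = 33372; current 8·475 + 7·551 + 1·611 + 6·118 = 8976; the added block supplies 24396, so x = 24396/14 ≈ 1742.57.

x ≈ 1743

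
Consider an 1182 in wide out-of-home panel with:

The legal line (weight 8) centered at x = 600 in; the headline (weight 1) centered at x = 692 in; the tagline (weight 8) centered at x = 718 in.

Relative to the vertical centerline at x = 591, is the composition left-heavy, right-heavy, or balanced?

Σw = 8 + 1 + 8 = 17.
x: (8·600 + 1·692 + 8·718) / 17 = 11236 / 17 ≈ 660.94
Since 660.9 is right of 591, the composition reads right-heavy.

right-heavy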